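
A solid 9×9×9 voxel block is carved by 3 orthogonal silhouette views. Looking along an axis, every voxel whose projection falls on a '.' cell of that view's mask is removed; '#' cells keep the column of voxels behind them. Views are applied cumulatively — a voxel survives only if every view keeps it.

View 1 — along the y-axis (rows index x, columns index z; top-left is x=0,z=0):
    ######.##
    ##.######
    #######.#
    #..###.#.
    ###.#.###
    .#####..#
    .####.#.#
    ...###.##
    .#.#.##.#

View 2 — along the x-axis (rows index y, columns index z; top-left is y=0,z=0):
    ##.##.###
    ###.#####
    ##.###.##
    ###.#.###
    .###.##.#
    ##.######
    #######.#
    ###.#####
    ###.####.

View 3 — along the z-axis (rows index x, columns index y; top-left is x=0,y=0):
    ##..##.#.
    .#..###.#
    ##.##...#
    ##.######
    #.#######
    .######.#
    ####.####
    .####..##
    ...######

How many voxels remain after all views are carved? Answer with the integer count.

remaining voxels: 293

before carving: 729 voxels (9×9×9)
  1. axis=1 (XZ plane), |mask|=58  ⇒  voxels=522
  2. axis=0 (YZ plane), |mask|=66  ⇒  voxels=425
  3. axis=2 (XY plane), |mask|=58  ⇒  voxels=293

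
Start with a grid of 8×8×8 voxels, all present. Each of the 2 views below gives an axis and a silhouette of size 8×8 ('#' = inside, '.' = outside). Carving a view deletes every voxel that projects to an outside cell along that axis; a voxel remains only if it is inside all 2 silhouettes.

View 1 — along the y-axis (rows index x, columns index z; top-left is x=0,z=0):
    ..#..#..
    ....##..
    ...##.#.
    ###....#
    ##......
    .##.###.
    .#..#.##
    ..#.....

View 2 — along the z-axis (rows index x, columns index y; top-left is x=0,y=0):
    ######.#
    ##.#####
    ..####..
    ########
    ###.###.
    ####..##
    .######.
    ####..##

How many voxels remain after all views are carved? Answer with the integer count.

voxel count = 144

start: 8×8×8 = 512 voxels
step 1: project along y, AND mask (23/64) → |grid| = 184
step 2: project along z, AND mask (50/64) → |grid| = 144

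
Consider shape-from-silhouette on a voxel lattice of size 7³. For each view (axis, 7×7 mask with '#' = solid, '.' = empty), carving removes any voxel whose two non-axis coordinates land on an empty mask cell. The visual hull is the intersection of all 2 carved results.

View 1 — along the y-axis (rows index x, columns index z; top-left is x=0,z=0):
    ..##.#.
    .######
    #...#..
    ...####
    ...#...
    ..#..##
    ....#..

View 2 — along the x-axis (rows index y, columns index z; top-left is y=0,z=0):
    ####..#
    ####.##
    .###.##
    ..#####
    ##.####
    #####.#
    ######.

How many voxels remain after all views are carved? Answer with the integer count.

voxel count = 111

full grid |V| = 343
step 1: project along y, AND mask (20/49) → |grid| = 140
step 2: project along x, AND mask (39/49) → |grid| = 111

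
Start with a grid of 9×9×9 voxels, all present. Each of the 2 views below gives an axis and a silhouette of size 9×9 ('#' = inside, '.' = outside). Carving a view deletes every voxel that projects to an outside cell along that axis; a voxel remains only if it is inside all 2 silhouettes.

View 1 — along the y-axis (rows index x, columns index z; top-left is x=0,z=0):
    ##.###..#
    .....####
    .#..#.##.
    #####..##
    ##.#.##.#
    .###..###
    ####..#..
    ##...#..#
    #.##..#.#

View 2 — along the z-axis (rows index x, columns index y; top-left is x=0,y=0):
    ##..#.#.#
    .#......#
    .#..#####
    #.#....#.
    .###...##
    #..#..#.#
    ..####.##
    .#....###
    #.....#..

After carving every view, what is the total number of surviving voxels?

193 voxels

before carving: 729 voxels (9×9×9)
[1] y-view keeps 47 columns → grid now 423
[2] z-view keeps 37 columns → grid now 193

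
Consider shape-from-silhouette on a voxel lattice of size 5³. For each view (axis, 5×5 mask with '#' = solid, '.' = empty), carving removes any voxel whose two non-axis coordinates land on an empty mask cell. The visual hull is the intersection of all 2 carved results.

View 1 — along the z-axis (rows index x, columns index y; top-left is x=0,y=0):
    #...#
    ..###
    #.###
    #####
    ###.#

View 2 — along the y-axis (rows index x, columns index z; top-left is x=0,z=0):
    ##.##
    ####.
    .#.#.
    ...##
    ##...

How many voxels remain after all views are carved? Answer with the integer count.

full grid |V| = 125
after view 1 [z-axis, 18 of 25 cells solid] → remaining = 90
after view 2 [y-axis, 14 of 25 cells solid] → remaining = 46

46 voxels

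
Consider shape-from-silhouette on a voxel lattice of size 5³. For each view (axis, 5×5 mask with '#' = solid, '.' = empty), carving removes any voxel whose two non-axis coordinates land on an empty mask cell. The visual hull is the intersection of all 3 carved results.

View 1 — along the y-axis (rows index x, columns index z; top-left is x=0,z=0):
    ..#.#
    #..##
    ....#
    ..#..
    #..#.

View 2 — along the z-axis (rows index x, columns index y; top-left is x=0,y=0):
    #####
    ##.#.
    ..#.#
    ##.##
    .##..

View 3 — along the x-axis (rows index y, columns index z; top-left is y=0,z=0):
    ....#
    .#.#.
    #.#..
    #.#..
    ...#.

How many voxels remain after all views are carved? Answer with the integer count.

remaining voxels: 9

before carving: 125 voxels (5×5×5)
carve view 1 (along y, XZ-mask fill 9/25): 45 voxels remain
carve view 2 (along z, XY-mask fill 16/25): 29 voxels remain
carve view 3 (along x, YZ-mask fill 8/25): 9 voxels remain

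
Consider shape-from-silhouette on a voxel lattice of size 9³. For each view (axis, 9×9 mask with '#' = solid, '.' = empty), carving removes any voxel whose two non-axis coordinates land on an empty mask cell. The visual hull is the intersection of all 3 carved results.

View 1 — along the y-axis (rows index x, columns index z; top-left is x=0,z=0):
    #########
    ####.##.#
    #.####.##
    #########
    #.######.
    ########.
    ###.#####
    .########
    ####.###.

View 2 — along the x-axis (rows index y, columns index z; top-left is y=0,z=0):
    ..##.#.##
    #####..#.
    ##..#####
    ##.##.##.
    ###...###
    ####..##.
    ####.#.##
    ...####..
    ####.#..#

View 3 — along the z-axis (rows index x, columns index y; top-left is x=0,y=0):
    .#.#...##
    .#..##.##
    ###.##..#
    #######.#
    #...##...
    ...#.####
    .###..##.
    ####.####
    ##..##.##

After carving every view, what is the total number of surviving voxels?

initial block: 9^3 = 729
step 1: project along y, AND mask (70/81) → |grid| = 630
step 2: project along x, AND mask (53/81) → |grid| = 414
step 3: project along z, AND mask (50/81) → |grid| = 257

remaining voxels: 257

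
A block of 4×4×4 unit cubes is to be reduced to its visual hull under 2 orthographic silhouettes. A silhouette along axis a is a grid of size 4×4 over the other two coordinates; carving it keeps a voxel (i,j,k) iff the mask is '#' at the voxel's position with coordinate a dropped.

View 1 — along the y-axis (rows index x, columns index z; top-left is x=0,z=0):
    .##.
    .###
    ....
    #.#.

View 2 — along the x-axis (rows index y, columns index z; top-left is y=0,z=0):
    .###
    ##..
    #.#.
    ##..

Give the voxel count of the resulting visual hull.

start: 4×4×4 = 64 voxels
V1 y: intersect with XZ mask (7 set) -- 28 left
V2 x: intersect with YZ mask (9 set) -- 16 left

16 voxels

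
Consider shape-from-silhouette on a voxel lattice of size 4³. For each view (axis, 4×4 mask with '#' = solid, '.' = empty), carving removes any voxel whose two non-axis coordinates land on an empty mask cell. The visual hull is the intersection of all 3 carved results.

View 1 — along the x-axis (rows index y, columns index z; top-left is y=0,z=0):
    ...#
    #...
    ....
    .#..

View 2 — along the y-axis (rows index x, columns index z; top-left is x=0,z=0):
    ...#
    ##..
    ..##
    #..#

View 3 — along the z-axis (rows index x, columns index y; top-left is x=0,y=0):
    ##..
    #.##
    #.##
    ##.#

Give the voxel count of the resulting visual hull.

before carving: 64 voxels (4×4×4)
[1] x-view keeps 3 columns → grid now 12
[2] y-view keeps 7 columns → grid now 6
[3] z-view keeps 11 columns → grid now 5

voxel count = 5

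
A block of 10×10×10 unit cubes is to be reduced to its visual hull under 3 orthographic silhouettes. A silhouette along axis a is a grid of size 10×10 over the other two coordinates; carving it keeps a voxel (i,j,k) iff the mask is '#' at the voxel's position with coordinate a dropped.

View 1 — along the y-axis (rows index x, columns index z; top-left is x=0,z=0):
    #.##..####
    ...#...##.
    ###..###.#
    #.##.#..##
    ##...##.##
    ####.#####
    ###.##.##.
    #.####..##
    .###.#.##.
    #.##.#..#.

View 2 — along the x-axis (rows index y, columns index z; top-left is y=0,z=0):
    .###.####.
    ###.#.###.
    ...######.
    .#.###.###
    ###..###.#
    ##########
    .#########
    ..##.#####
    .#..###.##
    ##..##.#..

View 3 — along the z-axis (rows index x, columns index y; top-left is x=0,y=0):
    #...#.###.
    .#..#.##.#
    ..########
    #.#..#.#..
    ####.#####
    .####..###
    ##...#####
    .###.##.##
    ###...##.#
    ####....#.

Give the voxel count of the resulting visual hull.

remaining voxels: 284

full grid |V| = 1000
carve view 1 (along y, XZ-mask fill 63/100): 630 voxels remain
carve view 2 (along x, YZ-mask fill 71/100): 442 voxels remain
carve view 3 (along z, XY-mask fill 63/100): 284 voxels remain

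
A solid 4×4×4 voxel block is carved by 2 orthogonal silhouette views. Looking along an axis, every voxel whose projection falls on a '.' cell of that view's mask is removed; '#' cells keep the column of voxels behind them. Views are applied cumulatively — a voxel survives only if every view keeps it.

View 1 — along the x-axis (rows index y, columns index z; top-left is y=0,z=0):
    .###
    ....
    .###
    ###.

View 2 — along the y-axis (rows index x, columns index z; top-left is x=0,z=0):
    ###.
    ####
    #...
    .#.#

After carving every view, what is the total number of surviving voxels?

before carving: 64 voxels (4×4×4)
V1 x: intersect with YZ mask (9 set) -- 36 left
V2 y: intersect with XZ mask (10 set) -- 22 left

remaining voxels: 22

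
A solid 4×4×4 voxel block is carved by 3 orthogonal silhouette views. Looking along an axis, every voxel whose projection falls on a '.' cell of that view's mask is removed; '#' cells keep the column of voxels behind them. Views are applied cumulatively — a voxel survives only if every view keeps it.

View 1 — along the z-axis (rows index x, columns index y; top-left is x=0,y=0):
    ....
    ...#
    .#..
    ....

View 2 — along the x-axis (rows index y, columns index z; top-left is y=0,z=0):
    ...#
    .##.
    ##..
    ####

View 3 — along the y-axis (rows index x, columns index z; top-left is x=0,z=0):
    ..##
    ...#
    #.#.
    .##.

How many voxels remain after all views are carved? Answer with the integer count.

full grid |V| = 64
after view 1 [z-axis, 2 of 16 cells solid] → remaining = 8
after view 2 [x-axis, 9 of 16 cells solid] → remaining = 6
after view 3 [y-axis, 7 of 16 cells solid] → remaining = 2

voxel count = 2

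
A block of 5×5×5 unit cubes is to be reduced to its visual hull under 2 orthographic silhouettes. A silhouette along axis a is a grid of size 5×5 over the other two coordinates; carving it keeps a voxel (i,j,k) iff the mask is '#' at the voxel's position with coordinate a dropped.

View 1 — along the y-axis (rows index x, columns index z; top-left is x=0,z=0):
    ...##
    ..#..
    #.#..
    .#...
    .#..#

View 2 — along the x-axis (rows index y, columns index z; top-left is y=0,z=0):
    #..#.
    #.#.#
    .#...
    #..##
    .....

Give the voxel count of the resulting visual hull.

|visual hull| = 13

before carving: 125 voxels (5×5×5)
V1 y: intersect with XZ mask (8 set) -- 40 left
V2 x: intersect with YZ mask (9 set) -- 13 left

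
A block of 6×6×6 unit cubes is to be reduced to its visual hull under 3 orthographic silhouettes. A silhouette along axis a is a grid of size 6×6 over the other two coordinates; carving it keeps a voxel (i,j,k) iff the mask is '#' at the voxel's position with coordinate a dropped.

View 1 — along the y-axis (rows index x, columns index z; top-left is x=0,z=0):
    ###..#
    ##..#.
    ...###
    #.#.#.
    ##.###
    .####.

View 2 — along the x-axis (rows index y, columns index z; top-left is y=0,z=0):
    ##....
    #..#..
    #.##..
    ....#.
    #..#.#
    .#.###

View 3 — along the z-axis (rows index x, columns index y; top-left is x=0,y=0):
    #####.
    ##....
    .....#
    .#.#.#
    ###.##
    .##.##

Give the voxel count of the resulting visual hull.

full grid |V| = 216
V1 y: intersect with XZ mask (22 set) -- 132 left
V2 x: intersect with YZ mask (15 set) -- 55 left
V3 z: intersect with XY mask (20 set) -- 36 left

36 voxels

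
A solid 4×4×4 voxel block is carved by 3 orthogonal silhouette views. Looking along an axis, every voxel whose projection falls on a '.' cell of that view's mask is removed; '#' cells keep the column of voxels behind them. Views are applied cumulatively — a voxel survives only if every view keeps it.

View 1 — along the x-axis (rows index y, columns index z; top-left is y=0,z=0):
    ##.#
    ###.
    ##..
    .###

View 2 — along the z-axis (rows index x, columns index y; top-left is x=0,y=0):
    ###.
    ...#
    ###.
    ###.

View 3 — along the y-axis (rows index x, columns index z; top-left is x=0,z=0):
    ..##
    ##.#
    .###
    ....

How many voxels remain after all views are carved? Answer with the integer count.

initial block: 4^3 = 64
V1 x: intersect with YZ mask (11 set) -- 44 left
V2 z: intersect with XY mask (10 set) -- 27 left
V3 y: intersect with XZ mask (8 set) -- 9 left

9 voxels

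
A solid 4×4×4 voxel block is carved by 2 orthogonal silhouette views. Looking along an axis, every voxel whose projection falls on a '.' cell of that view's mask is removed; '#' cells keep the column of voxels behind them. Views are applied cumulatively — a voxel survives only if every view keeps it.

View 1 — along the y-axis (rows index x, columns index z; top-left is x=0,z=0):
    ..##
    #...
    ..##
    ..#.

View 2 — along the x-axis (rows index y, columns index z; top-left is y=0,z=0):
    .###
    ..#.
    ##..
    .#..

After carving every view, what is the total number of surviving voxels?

remaining voxels: 9

initial block: 4^3 = 64
V1 y: intersect with XZ mask (6 set) -- 24 left
V2 x: intersect with YZ mask (7 set) -- 9 left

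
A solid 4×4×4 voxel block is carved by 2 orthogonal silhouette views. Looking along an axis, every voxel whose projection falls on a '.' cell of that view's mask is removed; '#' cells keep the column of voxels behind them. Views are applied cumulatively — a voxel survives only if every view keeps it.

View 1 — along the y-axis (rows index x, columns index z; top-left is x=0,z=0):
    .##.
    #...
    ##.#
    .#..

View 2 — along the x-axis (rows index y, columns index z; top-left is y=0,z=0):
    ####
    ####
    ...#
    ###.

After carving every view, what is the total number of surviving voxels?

before carving: 64 voxels (4×4×4)
step 1: project along y, AND mask (7/16) → |grid| = 28
step 2: project along x, AND mask (12/16) → |grid| = 21

|visual hull| = 21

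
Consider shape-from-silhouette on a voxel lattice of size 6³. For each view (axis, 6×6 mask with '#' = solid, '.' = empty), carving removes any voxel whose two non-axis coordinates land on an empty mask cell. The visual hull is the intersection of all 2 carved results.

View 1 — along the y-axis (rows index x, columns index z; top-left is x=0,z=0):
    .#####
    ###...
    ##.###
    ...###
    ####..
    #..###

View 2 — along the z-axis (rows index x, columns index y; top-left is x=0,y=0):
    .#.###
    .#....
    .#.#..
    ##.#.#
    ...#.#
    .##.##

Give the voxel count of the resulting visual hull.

start: 6×6×6 = 216 voxels
[1] y-view keeps 24 columns → grid now 144
[2] z-view keeps 17 columns → grid now 69

voxel count = 69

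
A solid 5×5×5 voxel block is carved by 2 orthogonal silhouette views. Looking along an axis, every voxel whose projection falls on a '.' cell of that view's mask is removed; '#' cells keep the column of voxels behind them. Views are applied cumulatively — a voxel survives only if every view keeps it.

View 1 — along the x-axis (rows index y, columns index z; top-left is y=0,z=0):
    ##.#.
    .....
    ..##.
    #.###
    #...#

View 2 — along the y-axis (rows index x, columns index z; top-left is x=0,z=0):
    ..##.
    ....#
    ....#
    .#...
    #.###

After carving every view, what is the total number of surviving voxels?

|visual hull| = 20

initial block: 5^3 = 125
carve view 1 (along x, YZ-mask fill 11/25): 55 voxels remain
carve view 2 (along y, XZ-mask fill 9/25): 20 voxels remain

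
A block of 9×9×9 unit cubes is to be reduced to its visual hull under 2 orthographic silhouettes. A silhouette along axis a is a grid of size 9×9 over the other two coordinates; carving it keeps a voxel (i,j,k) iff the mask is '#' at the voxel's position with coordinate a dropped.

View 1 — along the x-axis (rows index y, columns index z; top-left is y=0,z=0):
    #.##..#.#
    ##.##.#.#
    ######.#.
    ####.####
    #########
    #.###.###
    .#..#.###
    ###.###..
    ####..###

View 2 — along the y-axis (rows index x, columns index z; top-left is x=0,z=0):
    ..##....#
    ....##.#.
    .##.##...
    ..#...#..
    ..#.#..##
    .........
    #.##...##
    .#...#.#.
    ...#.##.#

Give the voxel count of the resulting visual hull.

before carving: 729 voxels (9×9×9)
  1. axis=0 (YZ plane), |mask|=60  ⇒  voxels=540
  2. axis=1 (XZ plane), |mask|=28  ⇒  voxels=180

|visual hull| = 180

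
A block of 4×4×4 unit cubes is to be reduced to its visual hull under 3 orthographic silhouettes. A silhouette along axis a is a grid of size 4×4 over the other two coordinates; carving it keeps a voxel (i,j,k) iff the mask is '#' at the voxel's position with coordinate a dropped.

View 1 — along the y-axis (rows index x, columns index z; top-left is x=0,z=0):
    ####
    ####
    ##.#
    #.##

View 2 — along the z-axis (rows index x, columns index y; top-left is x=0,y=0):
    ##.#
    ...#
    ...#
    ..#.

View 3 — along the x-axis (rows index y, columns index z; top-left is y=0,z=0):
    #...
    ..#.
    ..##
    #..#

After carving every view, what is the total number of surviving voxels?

10 voxels

before carving: 64 voxels (4×4×4)
step 1: project along y, AND mask (14/16) → |grid| = 56
step 2: project along z, AND mask (6/16) → |grid| = 22
step 3: project along x, AND mask (6/16) → |grid| = 10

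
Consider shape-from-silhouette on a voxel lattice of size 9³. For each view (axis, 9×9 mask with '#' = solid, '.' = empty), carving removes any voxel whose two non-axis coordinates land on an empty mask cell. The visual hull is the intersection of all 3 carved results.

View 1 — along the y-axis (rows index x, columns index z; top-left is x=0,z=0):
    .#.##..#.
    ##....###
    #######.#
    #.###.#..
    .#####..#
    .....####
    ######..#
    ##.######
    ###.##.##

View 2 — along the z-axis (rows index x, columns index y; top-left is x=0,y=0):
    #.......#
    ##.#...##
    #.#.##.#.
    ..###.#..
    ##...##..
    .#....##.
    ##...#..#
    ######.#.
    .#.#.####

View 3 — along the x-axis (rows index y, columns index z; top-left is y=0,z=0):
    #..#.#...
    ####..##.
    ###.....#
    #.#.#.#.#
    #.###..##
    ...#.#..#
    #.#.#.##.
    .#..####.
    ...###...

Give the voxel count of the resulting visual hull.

start: 9×9×9 = 729 voxels
[1] y-view keeps 54 columns → grid now 486
[2] z-view keeps 40 columns → grid now 255
[3] x-view keeps 40 columns → grid now 125

|visual hull| = 125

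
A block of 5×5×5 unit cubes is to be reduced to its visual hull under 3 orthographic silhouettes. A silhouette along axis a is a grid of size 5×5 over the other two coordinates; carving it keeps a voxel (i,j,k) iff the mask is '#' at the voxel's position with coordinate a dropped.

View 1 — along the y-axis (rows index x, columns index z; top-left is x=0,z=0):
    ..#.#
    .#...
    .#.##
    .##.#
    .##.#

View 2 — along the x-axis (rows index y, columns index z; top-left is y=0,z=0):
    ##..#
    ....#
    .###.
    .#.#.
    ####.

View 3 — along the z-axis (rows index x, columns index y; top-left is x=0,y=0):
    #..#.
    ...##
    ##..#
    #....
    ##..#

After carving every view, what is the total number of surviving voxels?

15 voxels

initial block: 5^3 = 125
after view 1 [y-axis, 12 of 25 cells solid] → remaining = 60
after view 2 [x-axis, 13 of 25 cells solid] → remaining = 33
after view 3 [z-axis, 11 of 25 cells solid] → remaining = 15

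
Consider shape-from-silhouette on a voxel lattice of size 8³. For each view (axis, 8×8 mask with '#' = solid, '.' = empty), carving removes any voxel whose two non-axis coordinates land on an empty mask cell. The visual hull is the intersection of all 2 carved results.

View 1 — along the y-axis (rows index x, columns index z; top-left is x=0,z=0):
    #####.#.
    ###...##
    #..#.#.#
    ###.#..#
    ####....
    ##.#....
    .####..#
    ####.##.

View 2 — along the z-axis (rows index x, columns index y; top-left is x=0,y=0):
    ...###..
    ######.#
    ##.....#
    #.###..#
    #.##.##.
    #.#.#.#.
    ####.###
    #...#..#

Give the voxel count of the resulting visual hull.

175 voxels

full grid |V| = 512
step 1: project along y, AND mask (38/64) → |grid| = 304
step 2: project along z, AND mask (37/64) → |grid| = 175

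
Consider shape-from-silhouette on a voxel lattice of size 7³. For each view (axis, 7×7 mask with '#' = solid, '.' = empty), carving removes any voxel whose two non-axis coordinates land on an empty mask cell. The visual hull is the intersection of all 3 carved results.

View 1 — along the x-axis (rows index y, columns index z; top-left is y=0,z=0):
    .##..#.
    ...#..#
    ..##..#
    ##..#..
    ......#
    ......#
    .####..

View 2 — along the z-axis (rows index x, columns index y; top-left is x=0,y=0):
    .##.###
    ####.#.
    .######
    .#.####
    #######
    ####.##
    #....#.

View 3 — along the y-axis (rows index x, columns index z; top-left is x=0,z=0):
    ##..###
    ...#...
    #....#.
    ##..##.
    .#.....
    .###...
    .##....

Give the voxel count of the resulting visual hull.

voxel count = 28

full grid |V| = 343
V1 x: intersect with YZ mask (17 set) -- 119 left
V2 z: intersect with XY mask (36 set) -- 85 left
V3 y: intersect with XZ mask (18 set) -- 28 left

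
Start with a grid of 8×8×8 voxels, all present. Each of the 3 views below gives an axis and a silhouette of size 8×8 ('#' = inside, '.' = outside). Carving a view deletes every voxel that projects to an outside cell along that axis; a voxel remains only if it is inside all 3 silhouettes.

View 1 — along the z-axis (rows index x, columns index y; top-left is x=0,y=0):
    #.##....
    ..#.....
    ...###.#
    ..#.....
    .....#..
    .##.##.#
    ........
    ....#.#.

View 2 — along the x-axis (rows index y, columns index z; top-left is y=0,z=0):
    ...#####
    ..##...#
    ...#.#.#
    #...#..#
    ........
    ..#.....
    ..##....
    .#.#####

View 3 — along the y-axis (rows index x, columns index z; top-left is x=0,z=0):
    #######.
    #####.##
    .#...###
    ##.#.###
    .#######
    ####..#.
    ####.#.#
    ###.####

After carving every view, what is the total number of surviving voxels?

initial block: 8^3 = 512
V1 z: intersect with XY mask (17 set) -- 136 left
V2 x: intersect with YZ mask (23 set) -- 43 left
V3 y: intersect with XZ mask (49 set) -- 27 left

|visual hull| = 27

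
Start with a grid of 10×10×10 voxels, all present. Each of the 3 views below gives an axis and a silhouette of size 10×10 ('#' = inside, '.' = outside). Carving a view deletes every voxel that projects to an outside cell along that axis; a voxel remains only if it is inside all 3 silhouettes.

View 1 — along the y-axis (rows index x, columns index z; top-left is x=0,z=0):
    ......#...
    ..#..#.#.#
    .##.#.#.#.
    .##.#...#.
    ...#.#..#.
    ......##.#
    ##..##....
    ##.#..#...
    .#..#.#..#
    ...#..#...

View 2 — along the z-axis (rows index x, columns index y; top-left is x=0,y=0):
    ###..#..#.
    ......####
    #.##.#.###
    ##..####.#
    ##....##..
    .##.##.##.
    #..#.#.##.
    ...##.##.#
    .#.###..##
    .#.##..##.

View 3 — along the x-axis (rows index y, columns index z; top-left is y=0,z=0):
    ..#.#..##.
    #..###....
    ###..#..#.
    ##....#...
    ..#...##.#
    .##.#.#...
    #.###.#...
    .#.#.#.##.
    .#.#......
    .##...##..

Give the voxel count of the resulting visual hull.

start: 10×10×10 = 1000 voxels
carve view 1 (along y, XZ-mask fill 34/100): 340 voxels remain
carve view 2 (along z, XY-mask fill 54/100): 188 voxels remain
carve view 3 (along x, YZ-mask fill 40/100): 85 voxels remain

voxel count = 85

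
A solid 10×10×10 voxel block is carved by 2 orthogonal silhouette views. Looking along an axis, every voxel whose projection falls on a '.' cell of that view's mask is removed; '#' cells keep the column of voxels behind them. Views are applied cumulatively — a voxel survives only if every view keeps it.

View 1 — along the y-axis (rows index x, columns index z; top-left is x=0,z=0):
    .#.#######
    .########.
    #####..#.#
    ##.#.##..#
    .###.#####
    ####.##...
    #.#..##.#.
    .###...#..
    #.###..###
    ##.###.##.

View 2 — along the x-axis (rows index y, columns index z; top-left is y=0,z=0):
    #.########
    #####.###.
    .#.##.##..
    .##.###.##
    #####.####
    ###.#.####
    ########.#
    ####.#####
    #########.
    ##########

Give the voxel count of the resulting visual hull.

548 voxels

full grid |V| = 1000
carve view 1 (along y, XZ-mask fill 66/100): 660 voxels remain
carve view 2 (along x, YZ-mask fill 83/100): 548 voxels remain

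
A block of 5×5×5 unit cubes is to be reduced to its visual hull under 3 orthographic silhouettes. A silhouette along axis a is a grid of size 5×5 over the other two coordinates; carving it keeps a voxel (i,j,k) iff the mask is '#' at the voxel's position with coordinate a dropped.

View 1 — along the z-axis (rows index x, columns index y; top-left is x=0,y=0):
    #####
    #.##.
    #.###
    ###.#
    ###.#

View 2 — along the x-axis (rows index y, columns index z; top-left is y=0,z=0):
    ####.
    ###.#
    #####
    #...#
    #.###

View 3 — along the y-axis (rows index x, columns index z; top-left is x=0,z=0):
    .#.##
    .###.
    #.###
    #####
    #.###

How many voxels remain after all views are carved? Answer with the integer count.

full grid |V| = 125
carve view 1 (along z, XY-mask fill 20/25): 100 voxels remain
carve view 2 (along x, YZ-mask fill 19/25): 79 voxels remain
carve view 3 (along y, XZ-mask fill 19/25): 60 voxels remain

60 voxels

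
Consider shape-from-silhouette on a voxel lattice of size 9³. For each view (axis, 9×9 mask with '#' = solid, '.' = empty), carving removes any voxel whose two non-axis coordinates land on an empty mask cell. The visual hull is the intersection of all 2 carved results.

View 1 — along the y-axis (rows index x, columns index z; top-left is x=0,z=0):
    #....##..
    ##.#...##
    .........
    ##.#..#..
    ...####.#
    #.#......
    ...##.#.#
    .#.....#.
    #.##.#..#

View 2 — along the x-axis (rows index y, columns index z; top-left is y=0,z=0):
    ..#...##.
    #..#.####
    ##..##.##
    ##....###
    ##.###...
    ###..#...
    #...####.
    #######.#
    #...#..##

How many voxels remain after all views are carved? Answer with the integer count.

start: 9×9×9 = 729 voxels
carve view 1 (along y, XZ-mask fill 30/81): 270 voxels remain
carve view 2 (along x, YZ-mask fill 46/81): 156 voxels remain

voxel count = 156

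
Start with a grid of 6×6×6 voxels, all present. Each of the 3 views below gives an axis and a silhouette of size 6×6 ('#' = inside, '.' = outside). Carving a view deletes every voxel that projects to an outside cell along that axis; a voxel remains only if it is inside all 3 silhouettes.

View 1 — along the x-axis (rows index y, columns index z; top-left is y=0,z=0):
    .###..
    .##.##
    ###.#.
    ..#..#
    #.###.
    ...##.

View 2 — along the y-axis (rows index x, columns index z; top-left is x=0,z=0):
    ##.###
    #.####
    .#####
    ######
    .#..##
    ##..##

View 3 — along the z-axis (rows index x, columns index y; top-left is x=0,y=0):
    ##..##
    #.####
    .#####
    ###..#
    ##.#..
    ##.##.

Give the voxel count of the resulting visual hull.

62 voxels

before carving: 216 voxels (6×6×6)
carve view 1 (along x, YZ-mask fill 19/36): 114 voxels remain
carve view 2 (along y, XZ-mask fill 28/36): 86 voxels remain
carve view 3 (along z, XY-mask fill 25/36): 62 voxels remain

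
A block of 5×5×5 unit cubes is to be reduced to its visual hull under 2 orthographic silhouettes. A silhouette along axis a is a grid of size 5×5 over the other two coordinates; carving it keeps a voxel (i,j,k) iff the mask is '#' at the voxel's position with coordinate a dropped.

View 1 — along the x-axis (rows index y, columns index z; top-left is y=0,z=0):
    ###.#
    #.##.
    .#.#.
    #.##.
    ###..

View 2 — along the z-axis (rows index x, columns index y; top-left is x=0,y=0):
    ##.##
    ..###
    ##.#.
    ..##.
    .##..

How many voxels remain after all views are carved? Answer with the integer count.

remaining voxels: 41

before carving: 125 voxels (5×5×5)
after view 1 [x-axis, 15 of 25 cells solid] → remaining = 75
after view 2 [z-axis, 14 of 25 cells solid] → remaining = 41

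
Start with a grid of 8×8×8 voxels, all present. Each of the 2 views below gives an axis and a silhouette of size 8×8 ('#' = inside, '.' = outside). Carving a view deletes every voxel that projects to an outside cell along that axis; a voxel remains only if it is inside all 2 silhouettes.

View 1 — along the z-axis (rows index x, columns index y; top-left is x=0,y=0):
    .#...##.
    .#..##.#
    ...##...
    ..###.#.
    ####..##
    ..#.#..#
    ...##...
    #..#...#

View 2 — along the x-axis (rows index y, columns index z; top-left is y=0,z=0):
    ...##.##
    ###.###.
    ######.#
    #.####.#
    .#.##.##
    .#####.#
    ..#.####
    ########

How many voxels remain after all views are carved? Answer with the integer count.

161 voxels

before carving: 512 voxels (8×8×8)
carve view 1 (along z, XY-mask fill 27/64): 216 voxels remain
carve view 2 (along x, YZ-mask fill 47/64): 161 voxels remain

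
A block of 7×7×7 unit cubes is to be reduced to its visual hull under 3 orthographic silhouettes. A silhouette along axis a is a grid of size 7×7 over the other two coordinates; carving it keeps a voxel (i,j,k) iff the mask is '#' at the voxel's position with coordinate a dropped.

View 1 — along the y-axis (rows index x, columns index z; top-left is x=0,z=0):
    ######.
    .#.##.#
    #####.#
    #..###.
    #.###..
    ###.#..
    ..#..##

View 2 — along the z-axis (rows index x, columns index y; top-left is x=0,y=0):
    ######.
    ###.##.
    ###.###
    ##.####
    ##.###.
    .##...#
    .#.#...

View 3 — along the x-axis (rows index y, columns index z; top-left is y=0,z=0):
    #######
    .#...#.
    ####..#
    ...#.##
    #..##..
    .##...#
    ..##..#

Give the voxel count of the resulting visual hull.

initial block: 7^3 = 343
after view 1 [y-axis, 31 of 49 cells solid] → remaining = 217
after view 2 [z-axis, 33 of 49 cells solid] → remaining = 154
after view 3 [x-axis, 26 of 49 cells solid] → remaining = 80

80 voxels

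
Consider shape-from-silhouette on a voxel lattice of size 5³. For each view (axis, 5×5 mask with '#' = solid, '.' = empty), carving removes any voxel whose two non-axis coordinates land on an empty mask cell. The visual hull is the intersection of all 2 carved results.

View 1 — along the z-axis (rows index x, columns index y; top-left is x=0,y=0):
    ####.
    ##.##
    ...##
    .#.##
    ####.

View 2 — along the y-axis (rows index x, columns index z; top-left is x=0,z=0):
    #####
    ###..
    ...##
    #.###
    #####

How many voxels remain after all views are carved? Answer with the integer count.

voxel count = 68

before carving: 125 voxels (5×5×5)
[1] z-view keeps 17 columns → grid now 85
[2] y-view keeps 19 columns → grid now 68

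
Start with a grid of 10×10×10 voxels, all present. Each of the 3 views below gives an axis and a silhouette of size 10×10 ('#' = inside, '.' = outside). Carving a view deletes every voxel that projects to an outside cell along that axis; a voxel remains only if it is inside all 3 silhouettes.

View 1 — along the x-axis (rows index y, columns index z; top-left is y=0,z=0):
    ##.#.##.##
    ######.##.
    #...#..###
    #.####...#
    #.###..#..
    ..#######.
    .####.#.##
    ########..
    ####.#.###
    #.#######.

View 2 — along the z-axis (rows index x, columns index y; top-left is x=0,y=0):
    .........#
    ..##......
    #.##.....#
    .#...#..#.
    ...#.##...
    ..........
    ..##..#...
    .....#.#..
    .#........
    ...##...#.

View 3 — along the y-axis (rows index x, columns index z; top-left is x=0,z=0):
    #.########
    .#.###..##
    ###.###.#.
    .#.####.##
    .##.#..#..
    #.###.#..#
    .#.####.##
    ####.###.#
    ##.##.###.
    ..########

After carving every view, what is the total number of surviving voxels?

before carving: 1000 voxels (10×10×10)
carve view 1 (along x, YZ-mask fill 69/100): 690 voxels remain
carve view 2 (along z, XY-mask fill 22/100): 148 voxels remain
carve view 3 (along y, XZ-mask fill 69/100): 102 voxels remain

remaining voxels: 102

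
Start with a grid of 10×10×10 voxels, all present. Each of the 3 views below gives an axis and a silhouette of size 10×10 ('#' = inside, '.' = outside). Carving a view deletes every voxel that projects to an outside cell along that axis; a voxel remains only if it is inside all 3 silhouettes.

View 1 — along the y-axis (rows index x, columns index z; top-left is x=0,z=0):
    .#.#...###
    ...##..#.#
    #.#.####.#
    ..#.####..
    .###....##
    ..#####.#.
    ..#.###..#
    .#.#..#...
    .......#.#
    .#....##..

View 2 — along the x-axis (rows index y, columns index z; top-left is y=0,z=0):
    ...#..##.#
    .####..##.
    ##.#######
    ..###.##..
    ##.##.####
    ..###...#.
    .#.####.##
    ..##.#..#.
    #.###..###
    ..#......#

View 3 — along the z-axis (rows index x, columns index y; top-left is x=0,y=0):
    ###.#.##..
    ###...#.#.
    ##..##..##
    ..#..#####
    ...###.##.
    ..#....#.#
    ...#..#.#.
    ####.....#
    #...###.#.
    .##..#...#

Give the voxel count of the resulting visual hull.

before carving: 1000 voxels (10×10×10)
step 1: project along y, AND mask (45/100) → |grid| = 450
step 2: project along x, AND mask (56/100) → |grid| = 264
step 3: project along z, AND mask (48/100) → |grid| = 132

132 voxels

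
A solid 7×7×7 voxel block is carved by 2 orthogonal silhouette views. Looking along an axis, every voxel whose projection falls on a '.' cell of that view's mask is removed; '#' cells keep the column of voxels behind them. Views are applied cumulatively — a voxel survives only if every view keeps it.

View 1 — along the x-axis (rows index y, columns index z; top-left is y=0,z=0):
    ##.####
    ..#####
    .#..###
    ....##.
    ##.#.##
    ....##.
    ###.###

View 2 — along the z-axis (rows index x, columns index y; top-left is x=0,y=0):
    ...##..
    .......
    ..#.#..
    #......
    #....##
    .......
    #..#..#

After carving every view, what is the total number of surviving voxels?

start: 7×7×7 = 343 voxels
  1. axis=0 (YZ plane), |mask|=30  ⇒  voxels=210
  2. axis=2 (XY plane), |mask|=11  ⇒  voxels=50

remaining voxels: 50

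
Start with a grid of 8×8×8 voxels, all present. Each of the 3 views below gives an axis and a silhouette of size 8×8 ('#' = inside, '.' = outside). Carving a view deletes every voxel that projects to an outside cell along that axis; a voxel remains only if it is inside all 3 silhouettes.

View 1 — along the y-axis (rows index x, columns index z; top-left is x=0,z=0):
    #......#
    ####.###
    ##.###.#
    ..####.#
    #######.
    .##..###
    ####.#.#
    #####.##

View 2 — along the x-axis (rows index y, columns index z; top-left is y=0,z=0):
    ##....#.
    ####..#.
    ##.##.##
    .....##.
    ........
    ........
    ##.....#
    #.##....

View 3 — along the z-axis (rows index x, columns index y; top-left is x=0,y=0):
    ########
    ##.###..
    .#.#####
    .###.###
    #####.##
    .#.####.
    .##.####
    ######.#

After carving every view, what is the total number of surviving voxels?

initial block: 8^3 = 512
[1] y-view keeps 45 columns → grid now 360
[2] x-view keeps 22 columns → grid now 124
[3] z-view keeps 50 columns → grid now 94

voxel count = 94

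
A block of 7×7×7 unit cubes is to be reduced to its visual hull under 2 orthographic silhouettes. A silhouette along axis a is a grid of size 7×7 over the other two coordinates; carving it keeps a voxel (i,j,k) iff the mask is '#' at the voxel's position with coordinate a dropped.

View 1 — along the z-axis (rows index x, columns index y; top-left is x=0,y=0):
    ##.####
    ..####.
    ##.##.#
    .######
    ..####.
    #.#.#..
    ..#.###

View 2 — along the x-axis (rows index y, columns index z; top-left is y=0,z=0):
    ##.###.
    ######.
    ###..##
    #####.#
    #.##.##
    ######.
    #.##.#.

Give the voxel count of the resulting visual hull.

169 voxels

before carving: 343 voxels (7×7×7)
after view 1 [z-axis, 32 of 49 cells solid] → remaining = 224
after view 2 [x-axis, 37 of 49 cells solid] → remaining = 169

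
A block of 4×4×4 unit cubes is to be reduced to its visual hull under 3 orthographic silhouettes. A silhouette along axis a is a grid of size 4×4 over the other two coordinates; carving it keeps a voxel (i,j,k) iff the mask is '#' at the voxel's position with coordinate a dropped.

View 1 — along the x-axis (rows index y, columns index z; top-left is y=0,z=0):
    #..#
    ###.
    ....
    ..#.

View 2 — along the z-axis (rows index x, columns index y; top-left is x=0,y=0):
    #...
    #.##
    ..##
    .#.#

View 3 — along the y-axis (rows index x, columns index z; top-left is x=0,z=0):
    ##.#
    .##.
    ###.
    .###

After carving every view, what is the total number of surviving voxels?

before carving: 64 voxels (4×4×4)
after view 1 [x-axis, 6 of 16 cells solid] → remaining = 24
after view 2 [z-axis, 8 of 16 cells solid] → remaining = 10
after view 3 [y-axis, 11 of 16 cells solid] → remaining = 7

7 voxels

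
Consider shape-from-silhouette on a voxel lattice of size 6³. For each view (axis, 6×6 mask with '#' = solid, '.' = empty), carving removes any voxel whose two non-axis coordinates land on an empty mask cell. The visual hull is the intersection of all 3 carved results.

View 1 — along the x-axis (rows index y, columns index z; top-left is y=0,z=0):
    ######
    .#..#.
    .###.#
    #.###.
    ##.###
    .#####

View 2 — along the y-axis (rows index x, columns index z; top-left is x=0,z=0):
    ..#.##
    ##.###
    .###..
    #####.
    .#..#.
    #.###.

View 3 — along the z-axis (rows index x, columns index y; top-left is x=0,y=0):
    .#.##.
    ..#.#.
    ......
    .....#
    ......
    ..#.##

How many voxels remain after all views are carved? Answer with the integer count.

25 voxels

before carving: 216 voxels (6×6×6)
carve view 1 (along x, YZ-mask fill 26/36): 156 voxels remain
carve view 2 (along y, XZ-mask fill 22/36): 98 voxels remain
carve view 3 (along z, XY-mask fill 9/36): 25 voxels remain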